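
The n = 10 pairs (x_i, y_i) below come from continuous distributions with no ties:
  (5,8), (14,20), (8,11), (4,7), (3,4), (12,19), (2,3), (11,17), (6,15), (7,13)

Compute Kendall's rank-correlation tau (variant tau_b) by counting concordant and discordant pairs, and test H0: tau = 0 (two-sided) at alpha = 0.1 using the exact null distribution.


Step 1: Enumerate the 45 unordered pairs (i,j) with i<j and classify each by sign(x_j-x_i) * sign(y_j-y_i).
  (1,2):dx=+9,dy=+12->C; (1,3):dx=+3,dy=+3->C; (1,4):dx=-1,dy=-1->C; (1,5):dx=-2,dy=-4->C
  (1,6):dx=+7,dy=+11->C; (1,7):dx=-3,dy=-5->C; (1,8):dx=+6,dy=+9->C; (1,9):dx=+1,dy=+7->C
  (1,10):dx=+2,dy=+5->C; (2,3):dx=-6,dy=-9->C; (2,4):dx=-10,dy=-13->C; (2,5):dx=-11,dy=-16->C
  (2,6):dx=-2,dy=-1->C; (2,7):dx=-12,dy=-17->C; (2,8):dx=-3,dy=-3->C; (2,9):dx=-8,dy=-5->C
  (2,10):dx=-7,dy=-7->C; (3,4):dx=-4,dy=-4->C; (3,5):dx=-5,dy=-7->C; (3,6):dx=+4,dy=+8->C
  (3,7):dx=-6,dy=-8->C; (3,8):dx=+3,dy=+6->C; (3,9):dx=-2,dy=+4->D; (3,10):dx=-1,dy=+2->D
  (4,5):dx=-1,dy=-3->C; (4,6):dx=+8,dy=+12->C; (4,7):dx=-2,dy=-4->C; (4,8):dx=+7,dy=+10->C
  (4,9):dx=+2,dy=+8->C; (4,10):dx=+3,dy=+6->C; (5,6):dx=+9,dy=+15->C; (5,7):dx=-1,dy=-1->C
  (5,8):dx=+8,dy=+13->C; (5,9):dx=+3,dy=+11->C; (5,10):dx=+4,dy=+9->C; (6,7):dx=-10,dy=-16->C
  (6,8):dx=-1,dy=-2->C; (6,9):dx=-6,dy=-4->C; (6,10):dx=-5,dy=-6->C; (7,8):dx=+9,dy=+14->C
  (7,9):dx=+4,dy=+12->C; (7,10):dx=+5,dy=+10->C; (8,9):dx=-5,dy=-2->C; (8,10):dx=-4,dy=-4->C
  (9,10):dx=+1,dy=-2->D
Step 2: C = 42, D = 3, total pairs = 45.
Step 3: tau = (C - D)/(n(n-1)/2) = (42 - 3)/45 = 0.866667.
Step 4: Exact two-sided p-value (enumerate n! = 3628800 permutations of y under H0): p = 0.000115.
Step 5: alpha = 0.1. reject H0.

tau_b = 0.8667 (C=42, D=3), p = 0.000115, reject H0.


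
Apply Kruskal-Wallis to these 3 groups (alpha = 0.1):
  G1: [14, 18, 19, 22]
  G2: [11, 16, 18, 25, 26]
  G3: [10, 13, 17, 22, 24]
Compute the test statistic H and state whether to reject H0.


Step 1: Combine all N = 14 observations and assign midranks.
sorted (value, group, rank): (10,G3,1), (11,G2,2), (13,G3,3), (14,G1,4), (16,G2,5), (17,G3,6), (18,G1,7.5), (18,G2,7.5), (19,G1,9), (22,G1,10.5), (22,G3,10.5), (24,G3,12), (25,G2,13), (26,G2,14)
Step 2: Sum ranks within each group.
R_1 = 31 (n_1 = 4)
R_2 = 41.5 (n_2 = 5)
R_3 = 32.5 (n_3 = 5)
Step 3: H = 12/(N(N+1)) * sum(R_i^2/n_i) - 3(N+1)
     = 12/(14*15) * (31^2/4 + 41.5^2/5 + 32.5^2/5) - 3*15
     = 0.057143 * 795.95 - 45
     = 0.482857.
Step 4: Ties present; correction factor C = 1 - 12/(14^3 - 14) = 0.995604. Corrected H = 0.482857 / 0.995604 = 0.484989.
Step 5: Under H0, H ~ chi^2(2); p-value = 0.784668.
Step 6: alpha = 0.1. fail to reject H0.

H = 0.4850, df = 2, p = 0.784668, fail to reject H0.


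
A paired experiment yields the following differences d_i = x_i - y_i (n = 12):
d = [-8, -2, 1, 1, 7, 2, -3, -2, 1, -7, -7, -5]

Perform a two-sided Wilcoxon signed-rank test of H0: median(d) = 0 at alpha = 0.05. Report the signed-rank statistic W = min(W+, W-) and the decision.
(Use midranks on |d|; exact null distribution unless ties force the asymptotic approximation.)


Step 1: Drop any zero differences (none here) and take |d_i|.
|d| = [8, 2, 1, 1, 7, 2, 3, 2, 1, 7, 7, 5]
Step 2: Midrank |d_i| (ties get averaged ranks).
ranks: |8|->12, |2|->5, |1|->2, |1|->2, |7|->10, |2|->5, |3|->7, |2|->5, |1|->2, |7|->10, |7|->10, |5|->8
Step 3: Attach original signs; sum ranks with positive sign and with negative sign.
W+ = 2 + 2 + 10 + 5 + 2 = 21
W- = 12 + 5 + 7 + 5 + 10 + 10 + 8 = 57
(Check: W+ + W- = 78 should equal n(n+1)/2 = 78.)
Step 4: Test statistic W = min(W+, W-) = 21.
Step 5: Ties in |d|, so use the tie-corrected normal approximation.
        E[W] = n(n+1)/4 = 12*13/4 = 39.
        Tie groups: |d|=1 (t=3), |d|=2 (t=3), |d|=7 (t=3); sum(t^3 - t) = 72.
        Var[W] = n(n+1)(2n+1)/24 - sum(t^3-t)/48 = 3900/24 - 72/48 = 161.
        z = (W - E[W]) / sqrt(Var[W]) = (21 - 39) / 12.6886 = -1.4186.
        Two-sided p = 2*Phi(z) = 0.156016.
Step 6: alpha = 0.05. fail to reject H0.

W+ = 21, W- = 57, W = min = 21, p = 0.156016, fail to reject H0.


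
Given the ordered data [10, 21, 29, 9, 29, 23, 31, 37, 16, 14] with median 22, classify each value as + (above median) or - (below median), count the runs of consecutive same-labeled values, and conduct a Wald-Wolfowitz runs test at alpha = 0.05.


Step 1: Compute median = 22; label A = above, B = below.
Labels in order: BBABAAAABB  (n_A = 5, n_B = 5)
Step 2: Count runs R = 5.
Step 3: Under H0 (random ordering), E[R] = 2*n_A*n_B/(n_A+n_B) + 1 = 2*5*5/10 + 1 = 6.0000.
        Var[R] = 2*n_A*n_B*(2*n_A*n_B - n_A - n_B) / ((n_A+n_B)^2 * (n_A+n_B-1)) = 2000/900 = 2.2222.
        SD[R] = 1.4907.
Step 4: Continuity-corrected z = (R + 0.5 - E[R]) / SD[R] = (5 + 0.5 - 6.0000) / 1.4907 = -0.3354.
Step 5: Two-sided p-value via normal approximation = 2*(1 - Phi(|z|)) = 0.737316.
Step 6: alpha = 0.05. fail to reject H0.

R = 5, z = -0.3354, p = 0.737316, fail to reject H0.


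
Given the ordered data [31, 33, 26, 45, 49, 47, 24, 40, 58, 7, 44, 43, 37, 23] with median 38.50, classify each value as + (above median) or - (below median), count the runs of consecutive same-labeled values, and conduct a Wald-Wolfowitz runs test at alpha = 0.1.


Step 1: Compute median = 38.50; label A = above, B = below.
Labels in order: BBBAAABAABAABB  (n_A = 7, n_B = 7)
Step 2: Count runs R = 7.
Step 3: Under H0 (random ordering), E[R] = 2*n_A*n_B/(n_A+n_B) + 1 = 2*7*7/14 + 1 = 8.0000.
        Var[R] = 2*n_A*n_B*(2*n_A*n_B - n_A - n_B) / ((n_A+n_B)^2 * (n_A+n_B-1)) = 8232/2548 = 3.2308.
        SD[R] = 1.7974.
Step 4: Continuity-corrected z = (R + 0.5 - E[R]) / SD[R] = (7 + 0.5 - 8.0000) / 1.7974 = -0.2782.
Step 5: Two-sided p-value via normal approximation = 2*(1 - Phi(|z|)) = 0.780879.
Step 6: alpha = 0.1. fail to reject H0.

R = 7, z = -0.2782, p = 0.780879, fail to reject H0.


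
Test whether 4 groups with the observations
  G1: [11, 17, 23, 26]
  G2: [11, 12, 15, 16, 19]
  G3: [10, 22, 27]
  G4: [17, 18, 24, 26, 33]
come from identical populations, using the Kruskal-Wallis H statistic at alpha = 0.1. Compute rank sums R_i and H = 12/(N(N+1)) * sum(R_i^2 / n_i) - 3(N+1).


Step 1: Combine all N = 17 observations and assign midranks.
sorted (value, group, rank): (10,G3,1), (11,G1,2.5), (11,G2,2.5), (12,G2,4), (15,G2,5), (16,G2,6), (17,G1,7.5), (17,G4,7.5), (18,G4,9), (19,G2,10), (22,G3,11), (23,G1,12), (24,G4,13), (26,G1,14.5), (26,G4,14.5), (27,G3,16), (33,G4,17)
Step 2: Sum ranks within each group.
R_1 = 36.5 (n_1 = 4)
R_2 = 27.5 (n_2 = 5)
R_3 = 28 (n_3 = 3)
R_4 = 61 (n_4 = 5)
Step 3: H = 12/(N(N+1)) * sum(R_i^2/n_i) - 3(N+1)
     = 12/(17*18) * (36.5^2/4 + 27.5^2/5 + 28^2/3 + 61^2/5) - 3*18
     = 0.039216 * 1489.85 - 54
     = 4.425327.
Step 4: Ties present; correction factor C = 1 - 18/(17^3 - 17) = 0.996324. Corrected H = 4.425327 / 0.996324 = 4.441656.
Step 5: Under H0, H ~ chi^2(3); p-value = 0.217554.
Step 6: alpha = 0.1. fail to reject H0.

H = 4.4417, df = 3, p = 0.217554, fail to reject H0.


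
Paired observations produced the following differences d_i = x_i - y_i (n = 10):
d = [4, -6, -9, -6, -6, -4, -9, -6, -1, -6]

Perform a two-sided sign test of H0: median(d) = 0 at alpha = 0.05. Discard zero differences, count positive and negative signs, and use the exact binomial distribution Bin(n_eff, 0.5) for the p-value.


Step 1: Discard zero differences. Original n = 10; n_eff = number of nonzero differences = 10.
Nonzero differences (with sign): +4, -6, -9, -6, -6, -4, -9, -6, -1, -6
Step 2: Count signs: positive = 1, negative = 9.
Step 3: Under H0: P(positive) = 0.5, so the number of positives S ~ Bin(10, 0.5).
Step 4: Two-sided exact p-value = sum of Bin(10,0.5) probabilities at or below the observed probability = 0.021484.
Step 5: alpha = 0.05. reject H0.

n_eff = 10, pos = 1, neg = 9, p = 0.021484, reject H0.


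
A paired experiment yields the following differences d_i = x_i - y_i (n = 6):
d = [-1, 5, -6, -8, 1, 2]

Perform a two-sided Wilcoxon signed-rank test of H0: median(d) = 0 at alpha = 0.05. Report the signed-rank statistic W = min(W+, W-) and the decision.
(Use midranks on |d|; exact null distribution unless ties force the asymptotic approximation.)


Step 1: Drop any zero differences (none here) and take |d_i|.
|d| = [1, 5, 6, 8, 1, 2]
Step 2: Midrank |d_i| (ties get averaged ranks).
ranks: |1|->1.5, |5|->4, |6|->5, |8|->6, |1|->1.5, |2|->3
Step 3: Attach original signs; sum ranks with positive sign and with negative sign.
W+ = 4 + 1.5 + 3 = 8.5
W- = 1.5 + 5 + 6 = 12.5
(Check: W+ + W- = 21 should equal n(n+1)/2 = 21.)
Step 4: Test statistic W = min(W+, W-) = 8.5.
Step 5: Ties in |d|, so use the tie-corrected normal approximation.
        E[W] = n(n+1)/4 = 6*7/4 = 10.5.
        Tie groups: |d|=1 (t=2); sum(t^3 - t) = 6.
        Var[W] = n(n+1)(2n+1)/24 - sum(t^3-t)/48 = 546/24 - 6/48 = 22.625.
        z = (W - E[W]) / sqrt(Var[W]) = (8.5 - 10.5) / 4.7566 = -0.4205.
        Two-sided p = 2*Phi(z) = 0.674142.
Step 6: alpha = 0.05. fail to reject H0.

W+ = 8.5, W- = 12.5, W = min = 8.5, p = 0.674142, fail to reject H0.


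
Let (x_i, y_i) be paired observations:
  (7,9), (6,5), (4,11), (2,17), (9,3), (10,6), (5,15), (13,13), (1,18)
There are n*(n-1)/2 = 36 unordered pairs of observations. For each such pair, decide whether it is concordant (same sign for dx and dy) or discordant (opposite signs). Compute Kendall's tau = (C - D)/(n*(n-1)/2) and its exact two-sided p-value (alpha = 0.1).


Step 1: Enumerate the 36 unordered pairs (i,j) with i<j and classify each by sign(x_j-x_i) * sign(y_j-y_i).
  (1,2):dx=-1,dy=-4->C; (1,3):dx=-3,dy=+2->D; (1,4):dx=-5,dy=+8->D; (1,5):dx=+2,dy=-6->D
  (1,6):dx=+3,dy=-3->D; (1,7):dx=-2,dy=+6->D; (1,8):dx=+6,dy=+4->C; (1,9):dx=-6,dy=+9->D
  (2,3):dx=-2,dy=+6->D; (2,4):dx=-4,dy=+12->D; (2,5):dx=+3,dy=-2->D; (2,6):dx=+4,dy=+1->C
  (2,7):dx=-1,dy=+10->D; (2,8):dx=+7,dy=+8->C; (2,9):dx=-5,dy=+13->D; (3,4):dx=-2,dy=+6->D
  (3,5):dx=+5,dy=-8->D; (3,6):dx=+6,dy=-5->D; (3,7):dx=+1,dy=+4->C; (3,8):dx=+9,dy=+2->C
  (3,9):dx=-3,dy=+7->D; (4,5):dx=+7,dy=-14->D; (4,6):dx=+8,dy=-11->D; (4,7):dx=+3,dy=-2->D
  (4,8):dx=+11,dy=-4->D; (4,9):dx=-1,dy=+1->D; (5,6):dx=+1,dy=+3->C; (5,7):dx=-4,dy=+12->D
  (5,8):dx=+4,dy=+10->C; (5,9):dx=-8,dy=+15->D; (6,7):dx=-5,dy=+9->D; (6,8):dx=+3,dy=+7->C
  (6,9):dx=-9,dy=+12->D; (7,8):dx=+8,dy=-2->D; (7,9):dx=-4,dy=+3->D; (8,9):dx=-12,dy=+5->D
Step 2: C = 9, D = 27, total pairs = 36.
Step 3: tau = (C - D)/(n(n-1)/2) = (9 - 27)/36 = -0.500000.
Step 4: Exact two-sided p-value (enumerate n! = 362880 permutations of y under H0): p = 0.075176.
Step 5: alpha = 0.1. reject H0.

tau_b = -0.5000 (C=9, D=27), p = 0.075176, reject H0.


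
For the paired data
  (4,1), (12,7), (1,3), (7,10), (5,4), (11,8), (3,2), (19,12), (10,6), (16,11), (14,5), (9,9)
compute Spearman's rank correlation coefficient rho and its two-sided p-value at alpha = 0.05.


Step 1: Rank x and y separately (midranks; no ties here).
rank(x): 4->3, 12->9, 1->1, 7->5, 5->4, 11->8, 3->2, 19->12, 10->7, 16->11, 14->10, 9->6
rank(y): 1->1, 7->7, 3->3, 10->10, 4->4, 8->8, 2->2, 12->12, 6->6, 11->11, 5->5, 9->9
Step 2: d_i = R_x(i) - R_y(i); compute d_i^2.
  (3-1)^2=4, (9-7)^2=4, (1-3)^2=4, (5-10)^2=25, (4-4)^2=0, (8-8)^2=0, (2-2)^2=0, (12-12)^2=0, (7-6)^2=1, (11-11)^2=0, (10-5)^2=25, (6-9)^2=9
sum(d^2) = 72.
Step 3: rho = 1 - 6*72 / (12*(12^2 - 1)) = 1 - 432/1716 = 0.748252.
Step 4: Under H0, t = rho * sqrt((n-2)/(1-rho^2)) = 3.5667 ~ t(10).
Step 5: Two-sided p-value from the t-distribution with 10 df = 0.005124.
Step 6: alpha = 0.05. reject H0.

rho = 0.7483, p = 0.005124, reject H0 at alpha = 0.05.


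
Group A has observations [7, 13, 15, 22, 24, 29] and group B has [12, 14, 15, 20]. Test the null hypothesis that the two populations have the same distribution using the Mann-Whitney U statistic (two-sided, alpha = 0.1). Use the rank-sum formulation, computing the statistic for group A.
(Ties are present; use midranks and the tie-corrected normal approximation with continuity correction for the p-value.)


Step 1: Combine and sort all 10 observations; assign midranks.
sorted (value, group): (7,X), (12,Y), (13,X), (14,Y), (15,X), (15,Y), (20,Y), (22,X), (24,X), (29,X)
ranks: 7->1, 12->2, 13->3, 14->4, 15->5.5, 15->5.5, 20->7, 22->8, 24->9, 29->10
Step 2: Rank sum for X: R1 = 1 + 3 + 5.5 + 8 + 9 + 10 = 36.5.
Step 3: U_X = R1 - n1(n1+1)/2 = 36.5 - 6*7/2 = 36.5 - 21 = 15.5.
       U_Y = n1*n2 - U_X = 24 - 15.5 = 8.5.
Step 4: Ties are present, so use the tie-corrected normal approximation (with continuity correction) for the p-value.
Step 5: p-value = 0.521166; compare to alpha = 0.1. fail to reject H0.

U_X = 15.5, p = 0.521166, fail to reject H0 at alpha = 0.1.


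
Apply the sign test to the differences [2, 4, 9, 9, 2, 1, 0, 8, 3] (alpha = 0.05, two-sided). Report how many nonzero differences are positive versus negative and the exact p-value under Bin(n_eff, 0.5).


Step 1: Discard zero differences. Original n = 9; n_eff = number of nonzero differences = 8.
Nonzero differences (with sign): +2, +4, +9, +9, +2, +1, +8, +3
Step 2: Count signs: positive = 8, negative = 0.
Step 3: Under H0: P(positive) = 0.5, so the number of positives S ~ Bin(8, 0.5).
Step 4: Two-sided exact p-value = sum of Bin(8,0.5) probabilities at or below the observed probability = 0.007812.
Step 5: alpha = 0.05. reject H0.

n_eff = 8, pos = 8, neg = 0, p = 0.007812, reject H0.


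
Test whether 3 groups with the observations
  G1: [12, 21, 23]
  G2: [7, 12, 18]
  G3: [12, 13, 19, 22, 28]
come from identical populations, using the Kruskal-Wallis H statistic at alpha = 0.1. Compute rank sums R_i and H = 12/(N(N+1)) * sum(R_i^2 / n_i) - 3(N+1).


Step 1: Combine all N = 11 observations and assign midranks.
sorted (value, group, rank): (7,G2,1), (12,G1,3), (12,G2,3), (12,G3,3), (13,G3,5), (18,G2,6), (19,G3,7), (21,G1,8), (22,G3,9), (23,G1,10), (28,G3,11)
Step 2: Sum ranks within each group.
R_1 = 21 (n_1 = 3)
R_2 = 10 (n_2 = 3)
R_3 = 35 (n_3 = 5)
Step 3: H = 12/(N(N+1)) * sum(R_i^2/n_i) - 3(N+1)
     = 12/(11*12) * (21^2/3 + 10^2/3 + 35^2/5) - 3*12
     = 0.090909 * 425.333 - 36
     = 2.666667.
Step 4: Ties present; correction factor C = 1 - 24/(11^3 - 11) = 0.981818. Corrected H = 2.666667 / 0.981818 = 2.716049.
Step 5: Under H0, H ~ chi^2(2); p-value = 0.257168.
Step 6: alpha = 0.1. fail to reject H0.

H = 2.7160, df = 2, p = 0.257168, fail to reject H0.


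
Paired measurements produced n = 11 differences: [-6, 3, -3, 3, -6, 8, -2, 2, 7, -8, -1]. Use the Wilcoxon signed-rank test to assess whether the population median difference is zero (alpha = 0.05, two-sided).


Step 1: Drop any zero differences (none here) and take |d_i|.
|d| = [6, 3, 3, 3, 6, 8, 2, 2, 7, 8, 1]
Step 2: Midrank |d_i| (ties get averaged ranks).
ranks: |6|->7.5, |3|->5, |3|->5, |3|->5, |6|->7.5, |8|->10.5, |2|->2.5, |2|->2.5, |7|->9, |8|->10.5, |1|->1
Step 3: Attach original signs; sum ranks with positive sign and with negative sign.
W+ = 5 + 5 + 10.5 + 2.5 + 9 = 32
W- = 7.5 + 5 + 7.5 + 2.5 + 10.5 + 1 = 34
(Check: W+ + W- = 66 should equal n(n+1)/2 = 66.)
Step 4: Test statistic W = min(W+, W-) = 32.
Step 5: Ties in |d|, so use the tie-corrected normal approximation.
        E[W] = n(n+1)/4 = 11*12/4 = 33.
        Tie groups: |d|=2 (t=2), |d|=3 (t=3), |d|=6 (t=2), |d|=8 (t=2); sum(t^3 - t) = 42.
        Var[W] = n(n+1)(2n+1)/24 - sum(t^3-t)/48 = 3036/24 - 42/48 = 125.625.
        z = (W - E[W]) / sqrt(Var[W]) = (32 - 33) / 11.2083 = -0.0892.
        Two-sided p = 2*Phi(z) = 0.928907.
Step 6: alpha = 0.05. fail to reject H0.

W+ = 32, W- = 34, W = min = 32, p = 0.928907, fail to reject H0.


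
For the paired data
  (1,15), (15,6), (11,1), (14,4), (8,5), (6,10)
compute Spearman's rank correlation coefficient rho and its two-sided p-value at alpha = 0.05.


Step 1: Rank x and y separately (midranks; no ties here).
rank(x): 1->1, 15->6, 11->4, 14->5, 8->3, 6->2
rank(y): 15->6, 6->4, 1->1, 4->2, 5->3, 10->5
Step 2: d_i = R_x(i) - R_y(i); compute d_i^2.
  (1-6)^2=25, (6-4)^2=4, (4-1)^2=9, (5-2)^2=9, (3-3)^2=0, (2-5)^2=9
sum(d^2) = 56.
Step 3: rho = 1 - 6*56 / (6*(6^2 - 1)) = 1 - 336/210 = -0.600000.
Step 4: Under H0, t = rho * sqrt((n-2)/(1-rho^2)) = -1.5000 ~ t(4).
Step 5: Two-sided p-value from the t-distribution with 4 df = 0.208000.
Step 6: alpha = 0.05. fail to reject H0.

rho = -0.6000, p = 0.208000, fail to reject H0 at alpha = 0.05.


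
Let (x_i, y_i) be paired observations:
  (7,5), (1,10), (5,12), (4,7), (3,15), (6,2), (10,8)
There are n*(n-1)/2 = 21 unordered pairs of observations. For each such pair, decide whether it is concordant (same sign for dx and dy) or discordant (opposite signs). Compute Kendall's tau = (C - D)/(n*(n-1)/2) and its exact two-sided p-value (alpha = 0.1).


Step 1: Enumerate the 21 unordered pairs (i,j) with i<j and classify each by sign(x_j-x_i) * sign(y_j-y_i).
  (1,2):dx=-6,dy=+5->D; (1,3):dx=-2,dy=+7->D; (1,4):dx=-3,dy=+2->D; (1,5):dx=-4,dy=+10->D
  (1,6):dx=-1,dy=-3->C; (1,7):dx=+3,dy=+3->C; (2,3):dx=+4,dy=+2->C; (2,4):dx=+3,dy=-3->D
  (2,5):dx=+2,dy=+5->C; (2,6):dx=+5,dy=-8->D; (2,7):dx=+9,dy=-2->D; (3,4):dx=-1,dy=-5->C
  (3,5):dx=-2,dy=+3->D; (3,6):dx=+1,dy=-10->D; (3,7):dx=+5,dy=-4->D; (4,5):dx=-1,dy=+8->D
  (4,6):dx=+2,dy=-5->D; (4,7):dx=+6,dy=+1->C; (5,6):dx=+3,dy=-13->D; (5,7):dx=+7,dy=-7->D
  (6,7):dx=+4,dy=+6->C
Step 2: C = 7, D = 14, total pairs = 21.
Step 3: tau = (C - D)/(n(n-1)/2) = (7 - 14)/21 = -0.333333.
Step 4: Exact two-sided p-value (enumerate n! = 5040 permutations of y under H0): p = 0.381349.
Step 5: alpha = 0.1. fail to reject H0.

tau_b = -0.3333 (C=7, D=14), p = 0.381349, fail to reject H0.


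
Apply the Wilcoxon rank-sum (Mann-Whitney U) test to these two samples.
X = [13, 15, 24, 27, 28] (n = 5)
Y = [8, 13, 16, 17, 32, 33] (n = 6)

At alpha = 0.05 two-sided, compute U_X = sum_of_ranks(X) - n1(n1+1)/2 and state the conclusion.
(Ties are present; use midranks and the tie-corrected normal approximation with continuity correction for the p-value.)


Step 1: Combine and sort all 11 observations; assign midranks.
sorted (value, group): (8,Y), (13,X), (13,Y), (15,X), (16,Y), (17,Y), (24,X), (27,X), (28,X), (32,Y), (33,Y)
ranks: 8->1, 13->2.5, 13->2.5, 15->4, 16->5, 17->6, 24->7, 27->8, 28->9, 32->10, 33->11
Step 2: Rank sum for X: R1 = 2.5 + 4 + 7 + 8 + 9 = 30.5.
Step 3: U_X = R1 - n1(n1+1)/2 = 30.5 - 5*6/2 = 30.5 - 15 = 15.5.
       U_Y = n1*n2 - U_X = 30 - 15.5 = 14.5.
Step 4: Ties are present, so use the tie-corrected normal approximation (with continuity correction) for the p-value.
Step 5: p-value = 1.000000; compare to alpha = 0.05. fail to reject H0.

U_X = 15.5, p = 1.000000, fail to reject H0 at alpha = 0.05.


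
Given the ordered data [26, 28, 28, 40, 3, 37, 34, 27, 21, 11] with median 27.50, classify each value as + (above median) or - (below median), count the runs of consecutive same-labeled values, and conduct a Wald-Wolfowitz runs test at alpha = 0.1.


Step 1: Compute median = 27.50; label A = above, B = below.
Labels in order: BAAABAABBB  (n_A = 5, n_B = 5)
Step 2: Count runs R = 5.
Step 3: Under H0 (random ordering), E[R] = 2*n_A*n_B/(n_A+n_B) + 1 = 2*5*5/10 + 1 = 6.0000.
        Var[R] = 2*n_A*n_B*(2*n_A*n_B - n_A - n_B) / ((n_A+n_B)^2 * (n_A+n_B-1)) = 2000/900 = 2.2222.
        SD[R] = 1.4907.
Step 4: Continuity-corrected z = (R + 0.5 - E[R]) / SD[R] = (5 + 0.5 - 6.0000) / 1.4907 = -0.3354.
Step 5: Two-sided p-value via normal approximation = 2*(1 - Phi(|z|)) = 0.737316.
Step 6: alpha = 0.1. fail to reject H0.

R = 5, z = -0.3354, p = 0.737316, fail to reject H0.


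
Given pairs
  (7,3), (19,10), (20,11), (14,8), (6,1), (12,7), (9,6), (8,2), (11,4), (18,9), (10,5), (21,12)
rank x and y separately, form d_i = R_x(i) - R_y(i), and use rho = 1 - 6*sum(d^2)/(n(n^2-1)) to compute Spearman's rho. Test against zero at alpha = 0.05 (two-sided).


Step 1: Rank x and y separately (midranks; no ties here).
rank(x): 7->2, 19->10, 20->11, 14->8, 6->1, 12->7, 9->4, 8->3, 11->6, 18->9, 10->5, 21->12
rank(y): 3->3, 10->10, 11->11, 8->8, 1->1, 7->7, 6->6, 2->2, 4->4, 9->9, 5->5, 12->12
Step 2: d_i = R_x(i) - R_y(i); compute d_i^2.
  (2-3)^2=1, (10-10)^2=0, (11-11)^2=0, (8-8)^2=0, (1-1)^2=0, (7-7)^2=0, (4-6)^2=4, (3-2)^2=1, (6-4)^2=4, (9-9)^2=0, (5-5)^2=0, (12-12)^2=0
sum(d^2) = 10.
Step 3: rho = 1 - 6*10 / (12*(12^2 - 1)) = 1 - 60/1716 = 0.965035.
Step 4: Under H0, t = rho * sqrt((n-2)/(1-rho^2)) = 11.6424 ~ t(10).
Step 5: Two-sided p-value from the t-distribution with 10 df = 0.000000.
Step 6: alpha = 0.05. reject H0.

rho = 0.9650, p = 0.000000, reject H0 at alpha = 0.05.


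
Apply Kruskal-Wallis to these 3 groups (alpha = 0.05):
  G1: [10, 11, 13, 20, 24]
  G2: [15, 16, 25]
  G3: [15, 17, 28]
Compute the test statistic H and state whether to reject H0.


Step 1: Combine all N = 11 observations and assign midranks.
sorted (value, group, rank): (10,G1,1), (11,G1,2), (13,G1,3), (15,G2,4.5), (15,G3,4.5), (16,G2,6), (17,G3,7), (20,G1,8), (24,G1,9), (25,G2,10), (28,G3,11)
Step 2: Sum ranks within each group.
R_1 = 23 (n_1 = 5)
R_2 = 20.5 (n_2 = 3)
R_3 = 22.5 (n_3 = 3)
Step 3: H = 12/(N(N+1)) * sum(R_i^2/n_i) - 3(N+1)
     = 12/(11*12) * (23^2/5 + 20.5^2/3 + 22.5^2/3) - 3*12
     = 0.090909 * 414.633 - 36
     = 1.693939.
Step 4: Ties present; correction factor C = 1 - 6/(11^3 - 11) = 0.995455. Corrected H = 1.693939 / 0.995455 = 1.701674.
Step 5: Under H0, H ~ chi^2(2); p-value = 0.427057.
Step 6: alpha = 0.05. fail to reject H0.

H = 1.7017, df = 2, p = 0.427057, fail to reject H0.


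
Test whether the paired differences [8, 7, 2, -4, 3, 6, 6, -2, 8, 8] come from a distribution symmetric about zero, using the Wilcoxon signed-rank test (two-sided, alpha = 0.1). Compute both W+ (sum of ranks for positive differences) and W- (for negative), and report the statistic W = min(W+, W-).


Step 1: Drop any zero differences (none here) and take |d_i|.
|d| = [8, 7, 2, 4, 3, 6, 6, 2, 8, 8]
Step 2: Midrank |d_i| (ties get averaged ranks).
ranks: |8|->9, |7|->7, |2|->1.5, |4|->4, |3|->3, |6|->5.5, |6|->5.5, |2|->1.5, |8|->9, |8|->9
Step 3: Attach original signs; sum ranks with positive sign and with negative sign.
W+ = 9 + 7 + 1.5 + 3 + 5.5 + 5.5 + 9 + 9 = 49.5
W- = 4 + 1.5 = 5.5
(Check: W+ + W- = 55 should equal n(n+1)/2 = 55.)
Step 4: Test statistic W = min(W+, W-) = 5.5.
Step 5: Ties in |d|, so use the tie-corrected normal approximation.
        E[W] = n(n+1)/4 = 10*11/4 = 27.5.
        Tie groups: |d|=2 (t=2), |d|=6 (t=2), |d|=8 (t=3); sum(t^3 - t) = 36.
        Var[W] = n(n+1)(2n+1)/24 - sum(t^3-t)/48 = 2310/24 - 36/48 = 95.5.
        z = (W - E[W]) / sqrt(Var[W]) = (5.5 - 27.5) / 9.7724 = -2.2512.
        Two-sided p = 2*Phi(z) = 0.024371.
Step 6: alpha = 0.1. reject H0.

W+ = 49.5, W- = 5.5, W = min = 5.5, p = 0.024371, reject H0.


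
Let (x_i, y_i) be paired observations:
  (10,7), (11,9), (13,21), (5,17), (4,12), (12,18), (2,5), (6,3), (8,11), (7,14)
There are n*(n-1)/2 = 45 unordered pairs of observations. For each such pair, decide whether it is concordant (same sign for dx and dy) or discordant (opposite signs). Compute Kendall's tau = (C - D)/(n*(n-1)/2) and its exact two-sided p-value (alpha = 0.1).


Step 1: Enumerate the 45 unordered pairs (i,j) with i<j and classify each by sign(x_j-x_i) * sign(y_j-y_i).
  (1,2):dx=+1,dy=+2->C; (1,3):dx=+3,dy=+14->C; (1,4):dx=-5,dy=+10->D; (1,5):dx=-6,dy=+5->D
  (1,6):dx=+2,dy=+11->C; (1,7):dx=-8,dy=-2->C; (1,8):dx=-4,dy=-4->C; (1,9):dx=-2,dy=+4->D
  (1,10):dx=-3,dy=+7->D; (2,3):dx=+2,dy=+12->C; (2,4):dx=-6,dy=+8->D; (2,5):dx=-7,dy=+3->D
  (2,6):dx=+1,dy=+9->C; (2,7):dx=-9,dy=-4->C; (2,8):dx=-5,dy=-6->C; (2,9):dx=-3,dy=+2->D
  (2,10):dx=-4,dy=+5->D; (3,4):dx=-8,dy=-4->C; (3,5):dx=-9,dy=-9->C; (3,6):dx=-1,dy=-3->C
  (3,7):dx=-11,dy=-16->C; (3,8):dx=-7,dy=-18->C; (3,9):dx=-5,dy=-10->C; (3,10):dx=-6,dy=-7->C
  (4,5):dx=-1,dy=-5->C; (4,6):dx=+7,dy=+1->C; (4,7):dx=-3,dy=-12->C; (4,8):dx=+1,dy=-14->D
  (4,9):dx=+3,dy=-6->D; (4,10):dx=+2,dy=-3->D; (5,6):dx=+8,dy=+6->C; (5,7):dx=-2,dy=-7->C
  (5,8):dx=+2,dy=-9->D; (5,9):dx=+4,dy=-1->D; (5,10):dx=+3,dy=+2->C; (6,7):dx=-10,dy=-13->C
  (6,8):dx=-6,dy=-15->C; (6,9):dx=-4,dy=-7->C; (6,10):dx=-5,dy=-4->C; (7,8):dx=+4,dy=-2->D
  (7,9):dx=+6,dy=+6->C; (7,10):dx=+5,dy=+9->C; (8,9):dx=+2,dy=+8->C; (8,10):dx=+1,dy=+11->C
  (9,10):dx=-1,dy=+3->D
Step 2: C = 30, D = 15, total pairs = 45.
Step 3: tau = (C - D)/(n(n-1)/2) = (30 - 15)/45 = 0.333333.
Step 4: Exact two-sided p-value (enumerate n! = 3628800 permutations of y under H0): p = 0.216373.
Step 5: alpha = 0.1. fail to reject H0.

tau_b = 0.3333 (C=30, D=15), p = 0.216373, fail to reject H0.


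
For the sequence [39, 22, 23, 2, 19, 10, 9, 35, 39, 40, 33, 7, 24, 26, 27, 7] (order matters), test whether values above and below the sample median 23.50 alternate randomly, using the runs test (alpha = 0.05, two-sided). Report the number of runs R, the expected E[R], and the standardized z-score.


Step 1: Compute median = 23.50; label A = above, B = below.
Labels in order: ABBBBBBAAAABAAAB  (n_A = 8, n_B = 8)
Step 2: Count runs R = 6.
Step 3: Under H0 (random ordering), E[R] = 2*n_A*n_B/(n_A+n_B) + 1 = 2*8*8/16 + 1 = 9.0000.
        Var[R] = 2*n_A*n_B*(2*n_A*n_B - n_A - n_B) / ((n_A+n_B)^2 * (n_A+n_B-1)) = 14336/3840 = 3.7333.
        SD[R] = 1.9322.
Step 4: Continuity-corrected z = (R + 0.5 - E[R]) / SD[R] = (6 + 0.5 - 9.0000) / 1.9322 = -1.2939.
Step 5: Two-sided p-value via normal approximation = 2*(1 - Phi(|z|)) = 0.195709.
Step 6: alpha = 0.05. fail to reject H0.

R = 6, z = -1.2939, p = 0.195709, fail to reject H0.


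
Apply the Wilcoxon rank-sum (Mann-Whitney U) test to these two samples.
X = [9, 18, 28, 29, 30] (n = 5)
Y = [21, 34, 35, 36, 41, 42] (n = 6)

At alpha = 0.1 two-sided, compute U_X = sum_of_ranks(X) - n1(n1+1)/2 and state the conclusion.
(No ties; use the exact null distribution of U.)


Step 1: Combine and sort all 11 observations; assign midranks.
sorted (value, group): (9,X), (18,X), (21,Y), (28,X), (29,X), (30,X), (34,Y), (35,Y), (36,Y), (41,Y), (42,Y)
ranks: 9->1, 18->2, 21->3, 28->4, 29->5, 30->6, 34->7, 35->8, 36->9, 41->10, 42->11
Step 2: Rank sum for X: R1 = 1 + 2 + 4 + 5 + 6 = 18.
Step 3: U_X = R1 - n1(n1+1)/2 = 18 - 5*6/2 = 18 - 15 = 3.
       U_Y = n1*n2 - U_X = 30 - 3 = 27.
Step 4: No ties, so the exact null distribution of U (based on enumerating the C(11,5) = 462 equally likely rank assignments) gives the two-sided p-value.
Step 5: p-value = 0.030303; compare to alpha = 0.1. reject H0.

U_X = 3, p = 0.030303, reject H0 at alpha = 0.1.


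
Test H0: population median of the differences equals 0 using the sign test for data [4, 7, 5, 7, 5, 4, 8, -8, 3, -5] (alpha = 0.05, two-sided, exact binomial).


Step 1: Discard zero differences. Original n = 10; n_eff = number of nonzero differences = 10.
Nonzero differences (with sign): +4, +7, +5, +7, +5, +4, +8, -8, +3, -5
Step 2: Count signs: positive = 8, negative = 2.
Step 3: Under H0: P(positive) = 0.5, so the number of positives S ~ Bin(10, 0.5).
Step 4: Two-sided exact p-value = sum of Bin(10,0.5) probabilities at or below the observed probability = 0.109375.
Step 5: alpha = 0.05. fail to reject H0.

n_eff = 10, pos = 8, neg = 2, p = 0.109375, fail to reject H0.


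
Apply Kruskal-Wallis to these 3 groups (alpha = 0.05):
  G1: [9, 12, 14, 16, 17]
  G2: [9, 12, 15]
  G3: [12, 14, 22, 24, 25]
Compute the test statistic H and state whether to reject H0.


Step 1: Combine all N = 13 observations and assign midranks.
sorted (value, group, rank): (9,G1,1.5), (9,G2,1.5), (12,G1,4), (12,G2,4), (12,G3,4), (14,G1,6.5), (14,G3,6.5), (15,G2,8), (16,G1,9), (17,G1,10), (22,G3,11), (24,G3,12), (25,G3,13)
Step 2: Sum ranks within each group.
R_1 = 31 (n_1 = 5)
R_2 = 13.5 (n_2 = 3)
R_3 = 46.5 (n_3 = 5)
Step 3: H = 12/(N(N+1)) * sum(R_i^2/n_i) - 3(N+1)
     = 12/(13*14) * (31^2/5 + 13.5^2/3 + 46.5^2/5) - 3*14
     = 0.065934 * 685.4 - 42
     = 3.191209.
Step 4: Ties present; correction factor C = 1 - 36/(13^3 - 13) = 0.983516. Corrected H = 3.191209 / 0.983516 = 3.244693.
Step 5: Under H0, H ~ chi^2(2); p-value = 0.197435.
Step 6: alpha = 0.05. fail to reject H0.

H = 3.2447, df = 2, p = 0.197435, fail to reject H0.


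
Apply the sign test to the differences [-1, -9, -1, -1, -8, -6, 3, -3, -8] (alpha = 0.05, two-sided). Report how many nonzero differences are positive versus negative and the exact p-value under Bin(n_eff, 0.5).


Step 1: Discard zero differences. Original n = 9; n_eff = number of nonzero differences = 9.
Nonzero differences (with sign): -1, -9, -1, -1, -8, -6, +3, -3, -8
Step 2: Count signs: positive = 1, negative = 8.
Step 3: Under H0: P(positive) = 0.5, so the number of positives S ~ Bin(9, 0.5).
Step 4: Two-sided exact p-value = sum of Bin(9,0.5) probabilities at or below the observed probability = 0.039062.
Step 5: alpha = 0.05. reject H0.

n_eff = 9, pos = 1, neg = 8, p = 0.039062, reject H0.


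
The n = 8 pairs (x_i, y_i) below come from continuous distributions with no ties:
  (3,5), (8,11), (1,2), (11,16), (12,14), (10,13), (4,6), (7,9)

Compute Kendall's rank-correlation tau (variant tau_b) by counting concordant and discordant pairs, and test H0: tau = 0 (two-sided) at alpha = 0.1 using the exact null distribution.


Step 1: Enumerate the 28 unordered pairs (i,j) with i<j and classify each by sign(x_j-x_i) * sign(y_j-y_i).
  (1,2):dx=+5,dy=+6->C; (1,3):dx=-2,dy=-3->C; (1,4):dx=+8,dy=+11->C; (1,5):dx=+9,dy=+9->C
  (1,6):dx=+7,dy=+8->C; (1,7):dx=+1,dy=+1->C; (1,8):dx=+4,dy=+4->C; (2,3):dx=-7,dy=-9->C
  (2,4):dx=+3,dy=+5->C; (2,5):dx=+4,dy=+3->C; (2,6):dx=+2,dy=+2->C; (2,7):dx=-4,dy=-5->C
  (2,8):dx=-1,dy=-2->C; (3,4):dx=+10,dy=+14->C; (3,5):dx=+11,dy=+12->C; (3,6):dx=+9,dy=+11->C
  (3,7):dx=+3,dy=+4->C; (3,8):dx=+6,dy=+7->C; (4,5):dx=+1,dy=-2->D; (4,6):dx=-1,dy=-3->C
  (4,7):dx=-7,dy=-10->C; (4,8):dx=-4,dy=-7->C; (5,6):dx=-2,dy=-1->C; (5,7):dx=-8,dy=-8->C
  (5,8):dx=-5,dy=-5->C; (6,7):dx=-6,dy=-7->C; (6,8):dx=-3,dy=-4->C; (7,8):dx=+3,dy=+3->C
Step 2: C = 27, D = 1, total pairs = 28.
Step 3: tau = (C - D)/(n(n-1)/2) = (27 - 1)/28 = 0.928571.
Step 4: Exact two-sided p-value (enumerate n! = 40320 permutations of y under H0): p = 0.000397.
Step 5: alpha = 0.1. reject H0.

tau_b = 0.9286 (C=27, D=1), p = 0.000397, reject H0.


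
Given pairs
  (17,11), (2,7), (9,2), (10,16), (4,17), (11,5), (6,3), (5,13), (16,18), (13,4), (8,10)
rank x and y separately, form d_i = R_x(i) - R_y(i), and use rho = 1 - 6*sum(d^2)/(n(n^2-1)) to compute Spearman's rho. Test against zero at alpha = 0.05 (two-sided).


Step 1: Rank x and y separately (midranks; no ties here).
rank(x): 17->11, 2->1, 9->6, 10->7, 4->2, 11->8, 6->4, 5->3, 16->10, 13->9, 8->5
rank(y): 11->7, 7->5, 2->1, 16->9, 17->10, 5->4, 3->2, 13->8, 18->11, 4->3, 10->6
Step 2: d_i = R_x(i) - R_y(i); compute d_i^2.
  (11-7)^2=16, (1-5)^2=16, (6-1)^2=25, (7-9)^2=4, (2-10)^2=64, (8-4)^2=16, (4-2)^2=4, (3-8)^2=25, (10-11)^2=1, (9-3)^2=36, (5-6)^2=1
sum(d^2) = 208.
Step 3: rho = 1 - 6*208 / (11*(11^2 - 1)) = 1 - 1248/1320 = 0.054545.
Step 4: Under H0, t = rho * sqrt((n-2)/(1-rho^2)) = 0.1639 ~ t(9).
Step 5: Two-sided p-value from the t-distribution with 9 df = 0.873447.
Step 6: alpha = 0.05. fail to reject H0.

rho = 0.0545, p = 0.873447, fail to reject H0 at alpha = 0.05.


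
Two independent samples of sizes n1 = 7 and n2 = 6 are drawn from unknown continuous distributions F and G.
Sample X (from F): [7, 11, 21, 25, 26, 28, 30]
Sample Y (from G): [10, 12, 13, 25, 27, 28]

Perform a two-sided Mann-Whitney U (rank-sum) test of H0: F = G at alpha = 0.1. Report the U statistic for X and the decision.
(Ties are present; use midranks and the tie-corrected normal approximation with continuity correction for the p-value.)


Step 1: Combine and sort all 13 observations; assign midranks.
sorted (value, group): (7,X), (10,Y), (11,X), (12,Y), (13,Y), (21,X), (25,X), (25,Y), (26,X), (27,Y), (28,X), (28,Y), (30,X)
ranks: 7->1, 10->2, 11->3, 12->4, 13->5, 21->6, 25->7.5, 25->7.5, 26->9, 27->10, 28->11.5, 28->11.5, 30->13
Step 2: Rank sum for X: R1 = 1 + 3 + 6 + 7.5 + 9 + 11.5 + 13 = 51.
Step 3: U_X = R1 - n1(n1+1)/2 = 51 - 7*8/2 = 51 - 28 = 23.
       U_Y = n1*n2 - U_X = 42 - 23 = 19.
Step 4: Ties are present, so use the tie-corrected normal approximation (with continuity correction) for the p-value.
Step 5: p-value = 0.829863; compare to alpha = 0.1. fail to reject H0.

U_X = 23, p = 0.829863, fail to reject H0 at alpha = 0.1.


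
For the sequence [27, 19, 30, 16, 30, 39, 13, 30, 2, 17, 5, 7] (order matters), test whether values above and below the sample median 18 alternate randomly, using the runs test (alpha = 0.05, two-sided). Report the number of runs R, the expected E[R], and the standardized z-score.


Step 1: Compute median = 18; label A = above, B = below.
Labels in order: AAABAABABBBB  (n_A = 6, n_B = 6)
Step 2: Count runs R = 6.
Step 3: Under H0 (random ordering), E[R] = 2*n_A*n_B/(n_A+n_B) + 1 = 2*6*6/12 + 1 = 7.0000.
        Var[R] = 2*n_A*n_B*(2*n_A*n_B - n_A - n_B) / ((n_A+n_B)^2 * (n_A+n_B-1)) = 4320/1584 = 2.7273.
        SD[R] = 1.6514.
Step 4: Continuity-corrected z = (R + 0.5 - E[R]) / SD[R] = (6 + 0.5 - 7.0000) / 1.6514 = -0.3028.
Step 5: Two-sided p-value via normal approximation = 2*(1 - Phi(|z|)) = 0.762069.
Step 6: alpha = 0.05. fail to reject H0.

R = 6, z = -0.3028, p = 0.762069, fail to reject H0.


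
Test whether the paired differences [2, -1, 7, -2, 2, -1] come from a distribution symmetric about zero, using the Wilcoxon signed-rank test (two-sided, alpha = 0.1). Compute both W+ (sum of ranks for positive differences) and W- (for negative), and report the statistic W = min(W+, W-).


Step 1: Drop any zero differences (none here) and take |d_i|.
|d| = [2, 1, 7, 2, 2, 1]
Step 2: Midrank |d_i| (ties get averaged ranks).
ranks: |2|->4, |1|->1.5, |7|->6, |2|->4, |2|->4, |1|->1.5
Step 3: Attach original signs; sum ranks with positive sign and with negative sign.
W+ = 4 + 6 + 4 = 14
W- = 1.5 + 4 + 1.5 = 7
(Check: W+ + W- = 21 should equal n(n+1)/2 = 21.)
Step 4: Test statistic W = min(W+, W-) = 7.
Step 5: Ties in |d|, so use the tie-corrected normal approximation.
        E[W] = n(n+1)/4 = 6*7/4 = 10.5.
        Tie groups: |d|=1 (t=2), |d|=2 (t=3); sum(t^3 - t) = 30.
        Var[W] = n(n+1)(2n+1)/24 - sum(t^3-t)/48 = 546/24 - 30/48 = 22.125.
        z = (W - E[W]) / sqrt(Var[W]) = (7 - 10.5) / 4.7037 = -0.7441.
        Two-sided p = 2*Phi(z) = 0.456821.
Step 6: alpha = 0.1. fail to reject H0.

W+ = 14, W- = 7, W = min = 7, p = 0.456821, fail to reject H0.


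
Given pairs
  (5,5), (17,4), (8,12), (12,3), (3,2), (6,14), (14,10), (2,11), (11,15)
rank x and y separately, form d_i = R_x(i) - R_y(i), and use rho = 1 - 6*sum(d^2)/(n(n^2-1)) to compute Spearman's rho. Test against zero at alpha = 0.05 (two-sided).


Step 1: Rank x and y separately (midranks; no ties here).
rank(x): 5->3, 17->9, 8->5, 12->7, 3->2, 6->4, 14->8, 2->1, 11->6
rank(y): 5->4, 4->3, 12->7, 3->2, 2->1, 14->8, 10->5, 11->6, 15->9
Step 2: d_i = R_x(i) - R_y(i); compute d_i^2.
  (3-4)^2=1, (9-3)^2=36, (5-7)^2=4, (7-2)^2=25, (2-1)^2=1, (4-8)^2=16, (8-5)^2=9, (1-6)^2=25, (6-9)^2=9
sum(d^2) = 126.
Step 3: rho = 1 - 6*126 / (9*(9^2 - 1)) = 1 - 756/720 = -0.050000.
Step 4: Under H0, t = rho * sqrt((n-2)/(1-rho^2)) = -0.1325 ~ t(7).
Step 5: Two-sided p-value from the t-distribution with 7 df = 0.898353.
Step 6: alpha = 0.05. fail to reject H0.

rho = -0.0500, p = 0.898353, fail to reject H0 at alpha = 0.05.


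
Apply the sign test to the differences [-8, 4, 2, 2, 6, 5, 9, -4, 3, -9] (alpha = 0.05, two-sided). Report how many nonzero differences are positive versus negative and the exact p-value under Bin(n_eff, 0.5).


Step 1: Discard zero differences. Original n = 10; n_eff = number of nonzero differences = 10.
Nonzero differences (with sign): -8, +4, +2, +2, +6, +5, +9, -4, +3, -9
Step 2: Count signs: positive = 7, negative = 3.
Step 3: Under H0: P(positive) = 0.5, so the number of positives S ~ Bin(10, 0.5).
Step 4: Two-sided exact p-value = sum of Bin(10,0.5) probabilities at or below the observed probability = 0.343750.
Step 5: alpha = 0.05. fail to reject H0.

n_eff = 10, pos = 7, neg = 3, p = 0.343750, fail to reject H0.


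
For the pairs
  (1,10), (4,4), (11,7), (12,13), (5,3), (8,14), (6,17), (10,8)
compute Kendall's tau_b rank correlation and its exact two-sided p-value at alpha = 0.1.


Step 1: Enumerate the 28 unordered pairs (i,j) with i<j and classify each by sign(x_j-x_i) * sign(y_j-y_i).
  (1,2):dx=+3,dy=-6->D; (1,3):dx=+10,dy=-3->D; (1,4):dx=+11,dy=+3->C; (1,5):dx=+4,dy=-7->D
  (1,6):dx=+7,dy=+4->C; (1,7):dx=+5,dy=+7->C; (1,8):dx=+9,dy=-2->D; (2,3):dx=+7,dy=+3->C
  (2,4):dx=+8,dy=+9->C; (2,5):dx=+1,dy=-1->D; (2,6):dx=+4,dy=+10->C; (2,7):dx=+2,dy=+13->C
  (2,8):dx=+6,dy=+4->C; (3,4):dx=+1,dy=+6->C; (3,5):dx=-6,dy=-4->C; (3,6):dx=-3,dy=+7->D
  (3,7):dx=-5,dy=+10->D; (3,8):dx=-1,dy=+1->D; (4,5):dx=-7,dy=-10->C; (4,6):dx=-4,dy=+1->D
  (4,7):dx=-6,dy=+4->D; (4,8):dx=-2,dy=-5->C; (5,6):dx=+3,dy=+11->C; (5,7):dx=+1,dy=+14->C
  (5,8):dx=+5,dy=+5->C; (6,7):dx=-2,dy=+3->D; (6,8):dx=+2,dy=-6->D; (7,8):dx=+4,dy=-9->D
Step 2: C = 15, D = 13, total pairs = 28.
Step 3: tau = (C - D)/(n(n-1)/2) = (15 - 13)/28 = 0.071429.
Step 4: Exact two-sided p-value (enumerate n! = 40320 permutations of y under H0): p = 0.904861.
Step 5: alpha = 0.1. fail to reject H0.

tau_b = 0.0714 (C=15, D=13), p = 0.904861, fail to reject H0.


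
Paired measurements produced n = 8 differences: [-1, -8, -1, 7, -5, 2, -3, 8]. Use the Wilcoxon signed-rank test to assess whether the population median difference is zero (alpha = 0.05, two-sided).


Step 1: Drop any zero differences (none here) and take |d_i|.
|d| = [1, 8, 1, 7, 5, 2, 3, 8]
Step 2: Midrank |d_i| (ties get averaged ranks).
ranks: |1|->1.5, |8|->7.5, |1|->1.5, |7|->6, |5|->5, |2|->3, |3|->4, |8|->7.5
Step 3: Attach original signs; sum ranks with positive sign and with negative sign.
W+ = 6 + 3 + 7.5 = 16.5
W- = 1.5 + 7.5 + 1.5 + 5 + 4 = 19.5
(Check: W+ + W- = 36 should equal n(n+1)/2 = 36.)
Step 4: Test statistic W = min(W+, W-) = 16.5.
Step 5: Ties in |d|, so use the tie-corrected normal approximation.
        E[W] = n(n+1)/4 = 8*9/4 = 18.
        Tie groups: |d|=1 (t=2), |d|=8 (t=2); sum(t^3 - t) = 12.
        Var[W] = n(n+1)(2n+1)/24 - sum(t^3-t)/48 = 1224/24 - 12/48 = 50.75.
        z = (W - E[W]) / sqrt(Var[W]) = (16.5 - 18) / 7.1239 = -0.2106.
        Two-sided p = 2*Phi(z) = 0.833232.
Step 6: alpha = 0.05. fail to reject H0.

W+ = 16.5, W- = 19.5, W = min = 16.5, p = 0.833232, fail to reject H0.


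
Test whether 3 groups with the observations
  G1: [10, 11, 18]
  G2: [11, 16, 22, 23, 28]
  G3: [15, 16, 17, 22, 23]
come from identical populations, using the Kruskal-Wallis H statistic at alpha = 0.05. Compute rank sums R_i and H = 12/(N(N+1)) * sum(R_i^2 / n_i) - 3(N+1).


Step 1: Combine all N = 13 observations and assign midranks.
sorted (value, group, rank): (10,G1,1), (11,G1,2.5), (11,G2,2.5), (15,G3,4), (16,G2,5.5), (16,G3,5.5), (17,G3,7), (18,G1,8), (22,G2,9.5), (22,G3,9.5), (23,G2,11.5), (23,G3,11.5), (28,G2,13)
Step 2: Sum ranks within each group.
R_1 = 11.5 (n_1 = 3)
R_2 = 42 (n_2 = 5)
R_3 = 37.5 (n_3 = 5)
Step 3: H = 12/(N(N+1)) * sum(R_i^2/n_i) - 3(N+1)
     = 12/(13*14) * (11.5^2/3 + 42^2/5 + 37.5^2/5) - 3*14
     = 0.065934 * 678.133 - 42
     = 2.712088.
Step 4: Ties present; correction factor C = 1 - 24/(13^3 - 13) = 0.989011. Corrected H = 2.712088 / 0.989011 = 2.742222.
Step 5: Under H0, H ~ chi^2(2); p-value = 0.253825.
Step 6: alpha = 0.05. fail to reject H0.

H = 2.7422, df = 2, p = 0.253825, fail to reject H0.


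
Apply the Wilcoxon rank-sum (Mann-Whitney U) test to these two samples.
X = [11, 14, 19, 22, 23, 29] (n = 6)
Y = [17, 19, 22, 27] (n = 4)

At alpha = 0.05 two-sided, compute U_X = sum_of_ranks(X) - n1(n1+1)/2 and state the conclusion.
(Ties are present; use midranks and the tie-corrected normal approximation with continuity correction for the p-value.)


Step 1: Combine and sort all 10 observations; assign midranks.
sorted (value, group): (11,X), (14,X), (17,Y), (19,X), (19,Y), (22,X), (22,Y), (23,X), (27,Y), (29,X)
ranks: 11->1, 14->2, 17->3, 19->4.5, 19->4.5, 22->6.5, 22->6.5, 23->8, 27->9, 29->10
Step 2: Rank sum for X: R1 = 1 + 2 + 4.5 + 6.5 + 8 + 10 = 32.
Step 3: U_X = R1 - n1(n1+1)/2 = 32 - 6*7/2 = 32 - 21 = 11.
       U_Y = n1*n2 - U_X = 24 - 11 = 13.
Step 4: Ties are present, so use the tie-corrected normal approximation (with continuity correction) for the p-value.
Step 5: p-value = 0.914589; compare to alpha = 0.05. fail to reject H0.

U_X = 11, p = 0.914589, fail to reject H0 at alpha = 0.05.
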